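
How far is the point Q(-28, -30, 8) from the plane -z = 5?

n = (0, 0, -1); n·P − 5 = -13; |n| = 1; distance = 13/1 = 13.

13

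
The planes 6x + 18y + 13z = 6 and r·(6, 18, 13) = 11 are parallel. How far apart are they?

With common normal n = (6, 18, 13) (|n| = 23), the distance is |6 − 11|/|n| = 5/23.

5/23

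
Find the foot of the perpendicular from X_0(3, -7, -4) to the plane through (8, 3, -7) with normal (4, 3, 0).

(11, -1, -4)

n = (4, 3, 0), |n|² = 25, and n·X_0 − 41 = -50.
t = -50/25 = -2, so the foot is X_0 − t·n = (3, -7, -4) − (-2)·(4, 3, 0) = (11, -1, -4).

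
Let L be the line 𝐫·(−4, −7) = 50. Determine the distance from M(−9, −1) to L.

d = |(-4)·(-9) + (-7)·(-1) − 50| / √(16 + 49) = |-7|/√65 = 7√65/65.

7/√65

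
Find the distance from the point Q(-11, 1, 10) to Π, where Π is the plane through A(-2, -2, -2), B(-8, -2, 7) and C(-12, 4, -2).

6√38/19

AB = (-6, 0, 9) and AC = (-10, 6, 0), so a normal is n = AB × AC = (-54, -90, -36).
Then n·(-11, 1, 10) - 360 = -216.
|n| = √(2916 + 8100 + 1296) = 18√38, so the distance is |-216|/(18√38) = 6√38/19.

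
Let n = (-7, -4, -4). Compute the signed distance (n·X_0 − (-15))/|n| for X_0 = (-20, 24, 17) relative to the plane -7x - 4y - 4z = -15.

n·X_0 − (-15) = -9.
|n| = 9, so the signed distance is -9/9 = -1.

-1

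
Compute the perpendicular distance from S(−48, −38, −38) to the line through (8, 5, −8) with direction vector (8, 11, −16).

Direction vector d = (8, 11, −16).
AP = (−56, −43, −30); AP·d = -441, |AP|² = 5885, |d|² = 441.
distance² = |AP|² − (AP·d)²/|d|² = 5885 − 194481/441 = 5444, so the distance is 2√1361.

2√1361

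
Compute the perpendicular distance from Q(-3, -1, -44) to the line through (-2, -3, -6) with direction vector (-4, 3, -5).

√649

Direction vector d = (-4, 3, -5).
AP = (-1, 2, -38); AP·d = 200, |AP|² = 1449, |d|² = 50.
distance² = |AP|² − (AP·d)²/|d|² = 1449 − 40000/50 = 649, so the distance is √649.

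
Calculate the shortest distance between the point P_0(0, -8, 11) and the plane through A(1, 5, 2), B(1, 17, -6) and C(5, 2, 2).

1/√61

AB = (0, 12, -8) and AC = (4, -3, 0), so a normal is n = AB × AC = (-24, -32, -48).
d = |(-24)·0 + (-32)·(-8) + (-48)·11 − (-280)| / √(576 + 1024 + 2304) = |8| / (8√61) = 1/√61.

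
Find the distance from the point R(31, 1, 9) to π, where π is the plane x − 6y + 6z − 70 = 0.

9√73/73

d = |1·31 + (-6)·1 + 6·9 − 70| / √(1 + 36 + 36) = |9| / √73 = 9√73/73.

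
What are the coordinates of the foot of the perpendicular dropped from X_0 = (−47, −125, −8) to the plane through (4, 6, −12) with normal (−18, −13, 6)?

n = (−18, −13, 6), |n|² = 529, and n·X_0 − (-222) = 2645.
t = 2645/529 = 5, so the foot is X_0 − t·n = (−47, −125, −8) − 5·(−18, −13, 6) = (43, −60, −38).

(43, -60, -38)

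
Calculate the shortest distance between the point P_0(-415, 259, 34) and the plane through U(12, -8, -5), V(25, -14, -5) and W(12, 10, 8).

9

UV = (13, -6, 0) and UW = (0, 18, 13), so a normal is n = UV × UW = (-78, -169, 234).
Then n·(-415, 259, 34) - (-754) = -2691.
|n| = √(6084 + 28561 + 54756) = 299, so the distance is |-2691|/299 = 9.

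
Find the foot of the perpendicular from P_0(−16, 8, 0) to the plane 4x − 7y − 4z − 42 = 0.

(-8, -6, -8)

The perpendicular from P_0 has direction n = (4, −7, −4): r = (−16, 8, 0) + μ(4, −7, −4).
Substitute into the plane: n·(P_0 + μn) = 42 gives -120 + 81μ = 42, so μ = 2.
Foot = (−16, 8, 0) + 2·(4, −7, −4) = (−8, −6, −8).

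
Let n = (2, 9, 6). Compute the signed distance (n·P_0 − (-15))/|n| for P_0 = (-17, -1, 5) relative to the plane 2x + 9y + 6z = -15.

n·P_0 − (-15) = 2.
|n| = 11, so the signed distance is 2/11.

2/11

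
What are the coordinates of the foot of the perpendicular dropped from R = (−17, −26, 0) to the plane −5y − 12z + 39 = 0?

The perpendicular from R has direction n = (0, −5, −12): r = (−17, −26, 0) + μ(0, −5, −12).
Substitute into the plane: n·(R + μn) = -39 gives 130 + 169μ = -39, so μ = -1.
Foot = (−17, −26, 0) + (-1)·(0, −5, −12) = (−17, −21, 12).

(-17, -21, 12)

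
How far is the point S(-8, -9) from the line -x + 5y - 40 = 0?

The normal to the line is n = (-1, 5) with |n| = √26.
|n·S − 40| = |-37 − 40| = 77, so the distance is 77/√26.

77√26/26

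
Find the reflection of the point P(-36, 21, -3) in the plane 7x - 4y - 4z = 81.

With n = (7, -4, -4), the signed offset is (n·P − 81)/|n|² = -405/81 = -5.
P' = P − 2t·n = (-36, 21, -3) − (-10)·(7, -4, -4) = (34, -19, -43).

(34, -19, -43)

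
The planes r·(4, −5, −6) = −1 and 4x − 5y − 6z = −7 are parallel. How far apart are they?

6√77/77

With common normal n = (4, −5, −6) (|n| = √77), the distance is |(-1) − (-7)|/|n| = 6/√77.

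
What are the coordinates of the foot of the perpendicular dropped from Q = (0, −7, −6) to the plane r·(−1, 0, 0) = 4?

The perpendicular from Q has direction n = (−1, 0, 0): r = (0, −7, −6) + μ(−1, 0, 0).
Substitute into the plane: n·(Q + μn) = 4 gives 0 + 1μ = 4, so μ = 4.
Foot = (0, −7, −6) + 4·(−1, 0, 0) = (−4, −7, −6).

(-4, -7, -6)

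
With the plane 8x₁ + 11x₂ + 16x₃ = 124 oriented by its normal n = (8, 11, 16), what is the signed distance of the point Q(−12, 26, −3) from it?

n·Q − 124 = 18.
|n| = 21, so the signed distance is 18/21 = 6/7.

6/7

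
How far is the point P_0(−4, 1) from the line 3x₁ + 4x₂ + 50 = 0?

42/5

d = |3·(-4) + 4·1 − (-50)| / √(9 + 16) = |42|/5 = 42/5.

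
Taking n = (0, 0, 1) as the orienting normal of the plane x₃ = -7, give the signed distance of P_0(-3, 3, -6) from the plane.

1

n·P_0 − (-7) = 1.
|n| = 1, so the signed distance is 1/1 = 1.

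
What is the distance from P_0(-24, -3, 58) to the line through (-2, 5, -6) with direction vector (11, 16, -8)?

24√5

Direction vector d = (11, 16, -8).
AP = (-22, -8, 64); AP·d = -882, |AP|² = 4644, |d|² = 441.
distance² = |AP|² − (AP·d)²/|d|² = 4644 − 777924/441 = 2880, so the distance is 24√5.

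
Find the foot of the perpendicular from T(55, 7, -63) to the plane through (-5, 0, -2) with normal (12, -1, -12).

n = (12, -1, -12), |n|² = 289, and n·T − (-36) = 1445.
t = 1445/289 = 5, so the foot is T − t·n = (55, 7, -63) − 5·(12, -1, -12) = (-5, 12, -3).

(-5, 12, -3)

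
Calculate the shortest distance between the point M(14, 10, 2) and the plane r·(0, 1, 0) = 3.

7

n = (0, 1, 0); n·P − 3 = 7; |n| = 1; distance = 7/1 = 7.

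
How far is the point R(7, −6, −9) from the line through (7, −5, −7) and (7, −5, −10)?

A direction vector is d = (0, 0, −3).
AP = (0, −1, −2), and AP × d = (3, 0, 0).
|AP × d|² = 9 and |d|² = 9, so the distance is √(9/9) = √1 = 1.

1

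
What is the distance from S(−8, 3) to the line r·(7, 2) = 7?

d = |7·(-8) + 2·3 − 7| / √(49 + 4) = |-57|/√53 = 57√53/53.

57√53/53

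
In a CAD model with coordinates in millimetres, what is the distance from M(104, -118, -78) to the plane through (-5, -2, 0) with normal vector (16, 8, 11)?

2

The plane has equation n·(r − (-5, -2, 0)) = 0, i.e. n·r = -96.
n = (16, 8, 11); n·P − (-96) = -42; |n| = 21; distance = 42/21 = 2.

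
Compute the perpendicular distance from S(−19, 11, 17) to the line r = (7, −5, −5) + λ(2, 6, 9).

2√233

Direction vector d = (2, 6, 9).
AP = (−26, 16, 22), and AP × d = (12, 278, −188).
|AP × d|² = 112772 and |d|² = 121, so the distance is √(112772/121) = √932 = 2√233.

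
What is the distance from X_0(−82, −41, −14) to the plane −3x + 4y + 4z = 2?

Normal vector n = (−3, 4, 4), and n·(−82, −41, −14) − 2 = 24.
|n| = √(9 + 16 + 16) = √41, so the distance is |24|/√41 = 24√41/41.

24√41/41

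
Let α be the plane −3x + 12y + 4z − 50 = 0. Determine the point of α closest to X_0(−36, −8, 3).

The perpendicular from X_0 has direction n = (−3, 12, 4): r = (−36, −8, 3) + t(−3, 12, 4).
Substitute into the plane: n·(X_0 + tn) = 50 gives 24 + 169t = 50, so t = 2/13.
Foot = (−36, −8, 3) + (2/13)·(−3, 12, 4) = (−474/13, −80/13, 47/13).

(-474/13, -80/13, 47/13)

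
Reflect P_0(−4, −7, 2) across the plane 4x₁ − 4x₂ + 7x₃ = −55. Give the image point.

(-12, 1, -12)

With n = (4, −4, 7), the signed offset is (n·P_0 − (-55))/|n|² = 81/81 = 1.
P_0' = P_0 − 2t·n = (−4, −7, 2) − 2·(4, −4, 7) = (−12, 1, −12).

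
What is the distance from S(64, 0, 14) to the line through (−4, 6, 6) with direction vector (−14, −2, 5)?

Direction vector d = (−14, −2, 5).
AP = (68, −6, 8), and AP × d = (−14, −452, −220).
|AP × d|² = 252900 and |d|² = 225, so the distance is √(252900/225) = √1124 = 2√281.

2√281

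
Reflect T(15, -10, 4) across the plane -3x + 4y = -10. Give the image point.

(-3, 14, 4)

With n = (-3, 4, 0), the signed offset is (n·T − (-10))/|n|² = -75/25 = -3.
T' = T − 2t·n = (15, -10, 4) − (-6)·(-3, 4, 0) = (-3, 14, 4).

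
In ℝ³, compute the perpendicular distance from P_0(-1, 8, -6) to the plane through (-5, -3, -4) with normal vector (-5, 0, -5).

The plane has equation n·(r − (-5, -3, -4)) = 0, i.e. n·r = 45.
n = (-5, 0, -5); n·P − 45 = -10; |n| = 5√2; distance = 10/(5√2) = √2.

√2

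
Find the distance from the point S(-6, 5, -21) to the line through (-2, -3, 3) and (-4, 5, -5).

A direction vector is d = (-2, 8, -8).
AP = (-4, 8, -24), and AP × d = (128, 16, -16).
|AP × d|² = 16896 and |d|² = 132, so the distance is √(16896/132) = √128 = 8√2.

8√2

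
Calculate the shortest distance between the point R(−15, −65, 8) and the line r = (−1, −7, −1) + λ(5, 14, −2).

Direction vector d = (5, 14, −2).
AP = (−14, −58, 9), and AP × d = (−10, 17, 94).
|AP × d|² = 9225 and |d|² = 225, so the distance is √(9225/225) = √41.

√41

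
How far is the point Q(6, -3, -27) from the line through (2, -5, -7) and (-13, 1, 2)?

A direction vector is d = (-15, 6, 9).
AP = (4, 2, -20), and AP × d = (138, 264, 54).
|AP × d|² = 91656 and |d|² = 342, so the distance is √(91656/342) = √268 = 2√67.

2√67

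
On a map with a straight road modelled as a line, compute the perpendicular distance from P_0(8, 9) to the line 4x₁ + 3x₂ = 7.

52/5

The normal to the line is n = (4, 3) with |n| = 5.
|n·P_0 − 7| = |59 − 7| = 52, so the distance is 52/5.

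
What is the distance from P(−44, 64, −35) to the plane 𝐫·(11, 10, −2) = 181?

3

Normal vector n = (11, 10, −2), and n·(−44, 64, −35) − 181 = 45.
|n| = √(121 + 100 + 4) = 15, so the distance is |45|/15 = 3.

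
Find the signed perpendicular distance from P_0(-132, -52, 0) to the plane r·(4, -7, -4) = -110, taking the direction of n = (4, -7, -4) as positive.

n·P_0 − (-110) = -54.
|n| = 9, so the signed distance is -54/9 = -6.

-6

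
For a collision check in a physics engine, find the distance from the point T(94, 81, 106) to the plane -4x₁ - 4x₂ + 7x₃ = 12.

10/3

n = (-4, -4, 7); n·P − 12 = 30; |n| = 9; distance = 30/9 = 10/3.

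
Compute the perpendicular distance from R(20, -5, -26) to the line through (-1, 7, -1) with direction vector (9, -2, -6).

11

Direction vector d = (9, -2, -6).
AP = (21, -12, -25), and AP × d = (22, -99, 66).
|AP × d|² = 14641 and |d|² = 121, so the distance is √(14641/121) = √121 = 11.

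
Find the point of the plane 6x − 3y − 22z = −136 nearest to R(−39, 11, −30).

(-45, 14, -8)

n = (6, −3, −22), |n|² = 529, and n·R − (-136) = 529.
t = 529/529 = 1, so the foot is R − t·n = (−39, 11, −30) − 1·(6, −3, −22) = (−45, 14, −8).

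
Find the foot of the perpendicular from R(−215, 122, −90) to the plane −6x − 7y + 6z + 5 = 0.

(-2419/11, 1279/11, -936/11)

n = (−6, −7, 6), |n|² = 121, and n·R − (-5) = -99.
t = -99/121 = -9/11, so the foot is R − t·n = (−215, 122, −90) − (-9/11)·(−6, −7, 6) = (−2419/11, 1279/11, −936/11).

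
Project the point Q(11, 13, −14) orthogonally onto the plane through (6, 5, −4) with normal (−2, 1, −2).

(15, 11, -10)

n = (−2, 1, −2), |n|² = 9, and n·Q − 1 = 18.
t = 18/9 = 2, so the foot is Q − t·n = (11, 13, −14) − 2·(−2, 1, −2) = (15, 11, −10).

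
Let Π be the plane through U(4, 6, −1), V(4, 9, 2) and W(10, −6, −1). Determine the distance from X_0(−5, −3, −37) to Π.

UV = (0, 3, 3) and UW = (6, −12, 0), so a normal is n = UV × UW = (36, 18, −18).
Then n·(−5, −3, −37) − 270 = 162.
|n| = √(1296 + 324 + 324) = 18√6, so the distance is |162|/(18√6) = 3√6/2.

3√6/2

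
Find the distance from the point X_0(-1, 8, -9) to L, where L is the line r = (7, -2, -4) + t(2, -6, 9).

Direction vector d = (2, -6, 9).
AP = (-8, 10, -5), and AP × d = (60, 62, 28).
|AP × d|² = 8228 and |d|² = 121, so the distance is √(8228/121) = √68 = 2√17.

2√17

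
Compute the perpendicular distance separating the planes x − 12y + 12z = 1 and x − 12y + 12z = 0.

Both planes have normal n = (1, −12, 12), |n| = 17. Any point on the first plane is at distance |0 − 1|/|n| = 1/17 from the second.

1/17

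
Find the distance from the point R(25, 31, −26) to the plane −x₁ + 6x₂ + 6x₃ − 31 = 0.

Normal vector n = (−1, 6, 6), and n·(25, 31, −26) − 31 = −26.
|n| = √(1 + 36 + 36) = √73, so the distance is |-26|/√73 = 26√73/73.

26/√73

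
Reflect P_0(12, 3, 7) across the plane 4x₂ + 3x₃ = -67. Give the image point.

n = (0, 4, 3), |n|² = 25, n·P_0 − (-67) = 100, so t = 100/25 = 4.
Foot F = P_0 − 4·n = (12, -13, -5); the reflection is 2F − P_0 = (12, -29, -17).

(12, -29, -17)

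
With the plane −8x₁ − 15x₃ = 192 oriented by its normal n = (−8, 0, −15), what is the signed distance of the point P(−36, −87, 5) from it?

21/17

n·P − 192 = 21.
|n| = 17, so the signed distance is 21/17.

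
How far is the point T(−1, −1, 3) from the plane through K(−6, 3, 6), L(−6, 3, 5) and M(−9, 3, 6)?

4

KL = (0, 0, −1) and KM = (−3, 0, 0), so a normal is n = KL × KM = (0, 3, 0).
d = |3·(-1) − 9| / √(0 + 9 + 0) = |-12| / 3 = 4.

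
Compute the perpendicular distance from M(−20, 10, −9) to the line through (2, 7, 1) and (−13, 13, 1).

A direction vector is d = (−15, 6, 0).
AP = (−22, 3, −10), and AP × d = (60, 150, −87).
|AP × d|² = 33669 and |d|² = 261, so the distance is √(33669/261) = √129.

√129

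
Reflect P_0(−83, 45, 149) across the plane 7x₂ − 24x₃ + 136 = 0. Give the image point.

With n = (0, 7, −24), the signed offset is (n·P_0 − (-136))/|n|² = -3125/625 = -5.
P_0' = P_0 − 2t·n = (−83, 45, 149) − (-10)·(0, 7, −24) = (−83, 115, −91).

(-83, 115, -91)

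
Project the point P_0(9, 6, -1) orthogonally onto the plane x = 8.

n = (1, 0, 0), |n|² = 1, and n·P_0 − 8 = 1.
t = 1/1 = 1, so the foot is P_0 − t·n = (9, 6, -1) − 1·(1, 0, 0) = (8, 6, -1).

(8, 6, -1)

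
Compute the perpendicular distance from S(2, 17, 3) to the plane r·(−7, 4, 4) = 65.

1/9

d = |(-7)·2 + 4·17 + 4·3 − 65| / √(49 + 16 + 16) = |1| / 9 = 1/9.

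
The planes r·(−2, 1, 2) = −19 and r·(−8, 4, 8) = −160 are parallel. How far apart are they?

7

Divide the second equation by 4 to match normals: −2x + y + 2z = -40.
With common normal n = (−2, 1, 2) (|n| = 3), the distance is |(-19) − (-40)|/|n| = 21/3 = 7.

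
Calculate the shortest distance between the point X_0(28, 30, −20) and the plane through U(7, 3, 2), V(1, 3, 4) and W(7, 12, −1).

18√11/11

UV = (−6, 0, 2) and UW = (0, 9, −3), so a normal is n = UV × UW = (−18, −18, −54).
Then n·(28, 30, −20) − (−288) = 324.
|n| = √(324 + 324 + 2916) = 18√11, so the distance is |324|/(18√11) = 18/√11.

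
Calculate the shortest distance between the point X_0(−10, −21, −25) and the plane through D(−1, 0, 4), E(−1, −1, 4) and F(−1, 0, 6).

9

DE = (0, −1, 0) and DF = (0, 0, 2), so a normal is n = DE × DF = (−2, 0, 0).
d = |(-2)·(-10) − 2| / √(4 + 0 + 0) = |18| / 2 = 9.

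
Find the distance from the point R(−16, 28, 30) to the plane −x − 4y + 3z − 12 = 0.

n = (−1, −4, 3); n·P − 12 = -18; |n| = √26; distance = 18/√26 = 9√26/13.

9√26/13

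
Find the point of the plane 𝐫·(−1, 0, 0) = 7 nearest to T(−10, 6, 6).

The perpendicular from T has direction n = (−1, 0, 0): r = (−10, 6, 6) + λ(−1, 0, 0).
Substitute into the plane: n·(T + λn) = 7 gives 10 + 1λ = 7, so λ = -3.
Foot = (−10, 6, 6) + (-3)·(−1, 0, 0) = (−7, 6, 6).

(-7, 6, 6)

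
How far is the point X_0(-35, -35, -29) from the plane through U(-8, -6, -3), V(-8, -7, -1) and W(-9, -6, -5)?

UV = (0, -1, 2) and UW = (-1, 0, -2), so a normal is n = UV × UW = (2, -2, -1).
Then n·(-35, -35, -29) - (-1) = 30.
|n| = √(4 + 4 + 1) = 3, so the distance is |30|/3 = 10.

10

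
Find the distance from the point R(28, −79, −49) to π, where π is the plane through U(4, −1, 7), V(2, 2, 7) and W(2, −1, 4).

28/√17

UV = (−2, 3, 0) and UW = (−2, 0, −3), so a normal is n = UV × UW = (−9, −6, 6).
n = (−9, −6, 6); n·P − 12 = -84; |n| = 3√17; distance = 84/(3√17) = 28√17/17.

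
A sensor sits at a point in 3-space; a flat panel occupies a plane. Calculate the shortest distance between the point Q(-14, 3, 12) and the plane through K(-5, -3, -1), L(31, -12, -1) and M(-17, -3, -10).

KL = (36, -9, 0) and KM = (-12, 0, -9), so a normal is n = KL × KM = (81, 324, -108).
d = |81·(-14) + 324·3 + (-108)·12 − (-1269)| / √(6561 + 104976 + 11664) = |-189| / 351 = 7/13.

7/13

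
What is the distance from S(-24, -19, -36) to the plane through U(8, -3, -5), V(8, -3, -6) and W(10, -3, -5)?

UV = (0, 0, -1) and UW = (2, 0, 0), so a normal is n = UV × UW = (0, -2, 0).
Then n·(-24, -19, -36) - 6 = 32.
|n| = √(0 + 4 + 0) = 2, so the distance is |32|/2 = 16.

16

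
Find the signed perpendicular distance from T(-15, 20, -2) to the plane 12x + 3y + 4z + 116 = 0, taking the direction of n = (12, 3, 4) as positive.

n·T − (-116) = -12.
|n| = 13, so the signed distance is -12/13.

-12/13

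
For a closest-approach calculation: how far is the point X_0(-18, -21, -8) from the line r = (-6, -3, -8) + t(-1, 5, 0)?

Direction vector d = (-1, 5, 0).
AP = (-12, -18, 0), and AP × d = (0, 0, -78).
|AP × d|² = 6084 and |d|² = 26, so the distance is √(6084/26) = √234 = 3√26.

3√26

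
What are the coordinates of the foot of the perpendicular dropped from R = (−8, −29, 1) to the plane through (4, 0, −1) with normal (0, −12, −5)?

The perpendicular from R has direction n = (0, −12, −5): r = (−8, −29, 1) + λ(0, −12, −5).
Substitute into the plane: n·(R + λn) = 5 gives 343 + 169λ = 5, so λ = -2.
Foot = (−8, −29, 1) + (-2)·(0, −12, −5) = (−8, −5, 11).

(-8, -5, 11)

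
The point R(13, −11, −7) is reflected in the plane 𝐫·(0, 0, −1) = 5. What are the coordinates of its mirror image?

(13, -11, -3)

n = (0, 0, −1), |n|² = 1, n·R − 5 = 2, so t = 2/1 = 2.
Foot F = R − 2·n = (13, −11, −5); the reflection is 2F − R = (13, −11, −3).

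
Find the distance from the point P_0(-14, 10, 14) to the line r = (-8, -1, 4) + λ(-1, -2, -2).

√113

Direction vector d = (-1, -2, -2).
AP = (-6, 11, 10), and AP × d = (-2, -22, 23).
|AP × d|² = 1017 and |d|² = 9, so the distance is √(1017/9) = √113.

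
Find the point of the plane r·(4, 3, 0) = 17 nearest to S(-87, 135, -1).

(-467/5, 651/5, -1)

n = (4, 3, 0), |n|² = 25, and n·S − 17 = 40.
t = 40/25 = 8/5, so the foot is S − t·n = (-87, 135, -1) − (8/5)·(4, 3, 0) = (-467/5, 651/5, -1).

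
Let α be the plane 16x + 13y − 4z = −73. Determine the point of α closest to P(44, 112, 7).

The perpendicular from P has direction n = (16, 13, −4): r = (44, 112, 7) + μ(16, 13, −4).
Substitute into the plane: n·(P + μn) = -73 gives 2132 + 441μ = -73, so μ = -5.
Foot = (44, 112, 7) + (-5)·(16, 13, −4) = (−36, 47, 27).

(-36, 47, 27)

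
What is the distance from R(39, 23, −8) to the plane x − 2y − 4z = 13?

Normal vector n = (1, −2, −4), and n·(39, 23, −8) − 13 = 12.
|n| = √(1 + 4 + 16) = √21, so the distance is |12|/√21 = 4√21/7.

4√21/7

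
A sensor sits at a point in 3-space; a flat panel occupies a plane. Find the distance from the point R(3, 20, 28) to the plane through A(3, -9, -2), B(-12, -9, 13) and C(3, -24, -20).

24/√86

AB = (-15, 0, 15) and AC = (0, -15, -18), so a normal is n = AB × AC = (225, -270, 225).
Then n·(3, 20, 28) - 2655 = -1080.
|n| = √(50625 + 72900 + 50625) = 45√86, so the distance is |-1080|/(45√86) = 24/√86.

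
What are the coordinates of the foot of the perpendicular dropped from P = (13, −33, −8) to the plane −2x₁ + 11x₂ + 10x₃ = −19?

The perpendicular from P has direction n = (−2, 11, 10): r = (13, −33, −8) + λ(−2, 11, 10).
Substitute into the plane: n·(P + λn) = -19 gives -469 + 225λ = -19, so λ = 2.
Foot = (13, −33, −8) + 2·(−2, 11, 10) = (9, −11, 12).

(9, -11, 12)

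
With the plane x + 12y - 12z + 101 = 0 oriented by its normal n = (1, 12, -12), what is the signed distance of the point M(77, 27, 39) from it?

n·M − (-101) = 34.
|n| = 17, so the signed distance is 34/17 = 2.

2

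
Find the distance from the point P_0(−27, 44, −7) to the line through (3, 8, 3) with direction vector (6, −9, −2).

Direction vector d = (6, −9, −2).
AP = (−30, 36, −10); AP·d = -484, |AP|² = 2296, |d|² = 121.
distance² = |AP|² − (AP·d)²/|d|² = 2296 − 234256/121 = 360, so the distance is 6√10.

6√10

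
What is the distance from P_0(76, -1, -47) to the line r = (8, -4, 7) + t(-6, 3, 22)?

Direction vector d = (-6, 3, 22).
AP = (68, 3, -54), and AP × d = (228, -1172, 222).
|AP × d|² = 1474852 and |d|² = 529, so the distance is √(1474852/529) = √2788 = 2√697.

2√697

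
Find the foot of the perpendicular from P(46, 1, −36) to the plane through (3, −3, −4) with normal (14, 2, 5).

The perpendicular from P has direction n = (14, 2, 5): r = (46, 1, −36) + λ(14, 2, 5).
Substitute into the plane: n·(P + λn) = 16 gives 466 + 225λ = 16, so λ = -2.
Foot = (46, 1, −36) + (-2)·(14, 2, 5) = (18, −3, −46).

(18, -3, -46)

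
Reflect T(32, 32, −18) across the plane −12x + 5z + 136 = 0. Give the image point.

(-16, 32, 2)

With n = (−12, 0, 5), the signed offset is (n·T − (-136))/|n|² = -338/169 = -2.
T' = T − 2t·n = (32, 32, −18) − (-4)·(−12, 0, 5) = (−16, 32, 2).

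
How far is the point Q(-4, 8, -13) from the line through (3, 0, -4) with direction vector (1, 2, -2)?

Direction vector d = (1, 2, -2).
AP = (-7, 8, -9); AP·d = 27, |AP|² = 194, |d|² = 9.
distance² = |AP|² − (AP·d)²/|d|² = 194 − 729/9 = 113, so the distance is √113.

√113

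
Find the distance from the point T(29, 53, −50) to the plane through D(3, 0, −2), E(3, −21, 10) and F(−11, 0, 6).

DE = (0, −21, 12) and DF = (−14, 0, 8), so a normal is n = DE × DF = (−168, −168, −294).
d = |(-168)·29 + (-168)·53 + (-294)·(-50) − 84| / √(28224 + 28224 + 86436) = |840| / 378 = 20/9.

20/9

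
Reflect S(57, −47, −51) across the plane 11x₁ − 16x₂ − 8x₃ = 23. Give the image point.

n = (11, −16, −8), |n|² = 441, n·S − 23 = 1764, so t = 1764/441 = 4.
Foot F = S − 4·n = (13, 17, −19); the reflection is 2F − S = (−31, 81, 13).

(-31, 81, 13)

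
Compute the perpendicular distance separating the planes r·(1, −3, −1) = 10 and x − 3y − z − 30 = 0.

With common normal n = (1, −3, −1) (|n| = √11), the distance is |10 − 30|/|n| = 20/√11 = 20√11/11.

20/√11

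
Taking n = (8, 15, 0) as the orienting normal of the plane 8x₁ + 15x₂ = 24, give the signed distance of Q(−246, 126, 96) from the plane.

n·Q − 24 = -102.
|n| = 17, so the signed distance is -102/17 = -6.

-6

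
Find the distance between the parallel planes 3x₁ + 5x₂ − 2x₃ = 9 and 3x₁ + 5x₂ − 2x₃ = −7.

16/√38

With common normal n = (3, 5, −2) (|n| = √38), the distance is |9 − (-7)|/|n| = 16/√38 = 8√38/19.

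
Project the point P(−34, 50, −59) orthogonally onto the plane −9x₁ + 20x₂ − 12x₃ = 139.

(-7, -10, -23)

n = (−9, 20, −12), |n|² = 625, and n·P − 139 = 1875.
t = 1875/625 = 3, so the foot is P − t·n = (−34, 50, −59) − 3·(−9, 20, −12) = (−7, −10, −23).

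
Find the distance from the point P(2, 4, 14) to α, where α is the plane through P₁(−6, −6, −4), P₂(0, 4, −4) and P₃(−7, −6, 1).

4√35/5

P₁P₂ = (6, 10, 0) and P₁P₃ = (−1, 0, 5), so a normal is n = P₁P₂ × P₁P₃ = (50, −30, 10).
Then n·(2, 4, 14) − (−160) = 280.
|n| = √(2500 + 900 + 100) = 10√35, so the distance is |280|/(10√35) = 28/√35.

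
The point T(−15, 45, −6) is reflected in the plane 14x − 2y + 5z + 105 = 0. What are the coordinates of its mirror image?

(13, 41, 4)

n = (14, −2, 5), |n|² = 225, n·T − (-105) = -225, so t = -225/225 = -1.
Foot F = T − (-1)·n = (−1, 43, −1); the reflection is 2F − T = (13, 41, 4).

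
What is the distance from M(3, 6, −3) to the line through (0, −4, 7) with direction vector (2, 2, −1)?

Direction vector d = (2, 2, −1).
AP = (3, 10, −10), and AP × d = (10, −17, −14).
|AP × d|² = 585 and |d|² = 9, so the distance is √(585/9) = √65.

√65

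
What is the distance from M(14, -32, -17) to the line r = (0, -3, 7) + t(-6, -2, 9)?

√1129

Direction vector d = (-6, -2, 9).
AP = (14, -29, -24), and AP × d = (-309, 18, -202).
|AP × d|² = 136609 and |d|² = 121, so the distance is √(136609/121) = √1129.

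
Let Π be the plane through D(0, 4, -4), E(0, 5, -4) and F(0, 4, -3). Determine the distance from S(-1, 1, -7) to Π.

DE = (0, 1, 0) and DF = (0, 0, 1), so a normal is n = DE × DF = (1, 0, 0).
n = (1, 0, 0); n·P − 0 = -1; |n| = 1; distance = 1/1 = 1.

1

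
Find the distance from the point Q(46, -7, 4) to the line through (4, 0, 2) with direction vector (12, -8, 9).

√661

Direction vector d = (12, -8, 9).
AP = (42, -7, 2), and AP × d = (-47, -354, -252).
|AP × d|² = 191029 and |d|² = 289, so the distance is √(191029/289) = √661.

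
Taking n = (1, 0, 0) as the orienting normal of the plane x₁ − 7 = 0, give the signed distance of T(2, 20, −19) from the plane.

n·T − 7 = -5.
|n| = 1, so the signed distance is -5/1 = -5.

-5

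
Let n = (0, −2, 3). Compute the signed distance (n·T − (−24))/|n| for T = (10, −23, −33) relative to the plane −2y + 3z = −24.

-29/√13

n·T − (-24) = -29.
|n| = √13, so the signed distance is -29/√13.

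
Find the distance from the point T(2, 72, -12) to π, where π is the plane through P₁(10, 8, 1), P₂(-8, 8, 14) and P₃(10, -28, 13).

2

P₁P₂ = (-18, 0, 13) and P₁P₃ = (0, -36, 12), so a normal is n = P₁P₂ × P₁P₃ = (468, 216, 648).
Then n·(2, 72, -12) - 7056 = 1656.
|n| = √(219024 + 46656 + 419904) = 828, so the distance is |1656|/828 = 2.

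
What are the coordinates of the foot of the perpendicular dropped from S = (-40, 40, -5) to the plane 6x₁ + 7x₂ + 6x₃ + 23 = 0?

(-458/11, 419/11, -73/11)

n = (6, 7, 6), |n|² = 121, and n·S − (-23) = 33.
t = 33/121 = 3/11, so the foot is S − t·n = (-40, 40, -5) − (3/11)·(6, 7, 6) = (-458/11, 419/11, -73/11).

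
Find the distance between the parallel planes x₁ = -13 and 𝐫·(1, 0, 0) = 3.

16

With common normal n = (1, 0, 0) (|n| = 1), the distance is |(-13) − 3|/|n| = 16/1 = 16.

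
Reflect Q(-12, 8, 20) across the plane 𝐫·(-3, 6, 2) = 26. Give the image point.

With n = (-3, 6, 2), the signed offset is (n·Q − 26)/|n|² = 98/49 = 2.
Q' = Q − 2t·n = (-12, 8, 20) − 4·(-3, 6, 2) = (0, -16, 12).

(0, -16, 12)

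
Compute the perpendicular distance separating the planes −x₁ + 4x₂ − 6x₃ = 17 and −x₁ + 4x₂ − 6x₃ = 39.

22/√53

With common normal n = (−1, 4, −6) (|n| = √53), the distance is |17 − 39|/|n| = 22/√53 = 22√53/53.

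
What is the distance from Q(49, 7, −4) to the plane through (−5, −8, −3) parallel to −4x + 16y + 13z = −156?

11/21

Parallel planes share the normal n = (−4, 16, 13); since (−5, −8, −3) lies on the plane, its equation is −4x + 16y + 13z = -147.
d = |(-4)·49 + 16·7 + 13·(-4) − (-147)| / √(16 + 256 + 169) = |11| / 21 = 11/21.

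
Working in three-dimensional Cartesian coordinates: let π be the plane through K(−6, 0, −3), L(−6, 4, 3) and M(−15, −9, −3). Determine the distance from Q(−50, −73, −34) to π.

KL = (0, 4, 6) and KM = (−9, −9, 0), so a normal is n = KL × KM = (54, −54, 36).
Then n·(−50, −73, −34) − (−432) = 450.
|n| = √(2916 + 2916 + 1296) = 18√22, so the distance is |450|/(18√22) = 25√22/22.

25/√22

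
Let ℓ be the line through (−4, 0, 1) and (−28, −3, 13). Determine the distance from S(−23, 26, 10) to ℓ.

A direction vector is d = (−24, −3, 12).
AP = (−19, 26, 9); AP·d = 486, |AP|² = 1118, |d|² = 729.
distance² = |AP|² − (AP·d)²/|d|² = 1118 − 236196/729 = 794, so the distance is √794.

√794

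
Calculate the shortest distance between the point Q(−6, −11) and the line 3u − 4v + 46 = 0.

The normal to the line is n = (3, −4) with |n| = 5.
|n·Q − (-46)| = |26 − (-46)| = 72, so the distance is 72/5.

72/5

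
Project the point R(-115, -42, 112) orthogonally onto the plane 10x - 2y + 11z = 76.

n = (10, -2, 11), |n|² = 225, and n·R − 76 = 90.
t = 90/225 = 2/5, so the foot is R − t·n = (-115, -42, 112) − (2/5)·(10, -2, 11) = (-119, -206/5, 538/5).

(-119, -206/5, 538/5)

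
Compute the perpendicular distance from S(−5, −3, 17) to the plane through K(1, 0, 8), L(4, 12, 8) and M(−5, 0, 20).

KL = (3, 12, 0) and KM = (−6, 0, 12), so a normal is n = KL × KM = (144, −36, 72).
d = |144·(-5) + (-36)·(-3) + 72·17 − 720| / √(20736 + 1296 + 5184) = |-108| / (36√21) = √21/7.

√21/7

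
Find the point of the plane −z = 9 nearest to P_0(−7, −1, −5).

(-7, -1, -9)

n = (0, 0, −1), |n|² = 1, and n·P_0 − 9 = -4.
t = -4/1 = -4, so the foot is P_0 − t·n = (−7, −1, −5) − (-4)·(0, 0, −1) = (−7, −1, −9).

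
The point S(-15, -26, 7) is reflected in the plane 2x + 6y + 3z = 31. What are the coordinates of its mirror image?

(1, 22, 31)

With n = (2, 6, 3), the signed offset is (n·S − 31)/|n|² = -196/49 = -4.
S' = S − 2t·n = (-15, -26, 7) − (-8)·(2, 6, 3) = (1, 22, 31).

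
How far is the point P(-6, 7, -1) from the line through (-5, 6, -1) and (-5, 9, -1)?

A direction vector is d = (0, 3, 0).
AP = (-1, 1, 0), and AP × d = (0, 0, -3).
|AP × d|² = 9 and |d|² = 9, so the distance is √(9/9) = √1 = 1.

1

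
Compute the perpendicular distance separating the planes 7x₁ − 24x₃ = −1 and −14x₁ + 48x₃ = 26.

12/25

Divide the second equation by -2 to match normals: 7x₁ − 24x₃ = -13.
With common normal n = (7, 0, −24) (|n| = 25), the distance is |(-1) − (-13)|/|n| = 12/25.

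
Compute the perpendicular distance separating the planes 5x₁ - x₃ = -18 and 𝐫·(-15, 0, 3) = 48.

√26/13

Divide the second equation by -3 to match normals: 5x₁ - x₃ = -16.
Both planes have normal n = (5, 0, -1), |n| = √26. Any point on the first plane is at distance |(-16) − (-18)|/|n| = 2/√26 = √26/13 from the second.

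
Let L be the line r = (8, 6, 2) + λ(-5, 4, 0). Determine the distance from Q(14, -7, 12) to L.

√141

Direction vector d = (-5, 4, 0).
AP = (6, -13, 10), and AP × d = (-40, -50, -41).
|AP × d|² = 5781 and |d|² = 41, so the distance is √(5781/41) = √141.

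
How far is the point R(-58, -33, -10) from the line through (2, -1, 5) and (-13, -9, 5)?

15

A direction vector is d = (-15, -8, 0).
AP = (-60, -32, -15), and AP × d = (-120, 225, 0).
|AP × d|² = 65025 and |d|² = 289, so the distance is √(65025/289) = √225 = 15.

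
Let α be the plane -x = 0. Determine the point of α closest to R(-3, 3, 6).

(0, 3, 6)

n = (-1, 0, 0), |n|² = 1, and n·R − 0 = 3.
t = 3/1 = 3, so the foot is R − t·n = (-3, 3, 6) − 3·(-1, 0, 0) = (0, 3, 6).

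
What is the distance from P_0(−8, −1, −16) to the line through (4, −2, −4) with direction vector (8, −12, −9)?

Direction vector d = (8, −12, −9).
AP = (−12, 1, −12); AP·d = 0, |AP|² = 289, |d|² = 289.
distance² = |AP|² − (AP·d)²/|d|² = 289 − 0/289 = 289, so the distance is 17.

17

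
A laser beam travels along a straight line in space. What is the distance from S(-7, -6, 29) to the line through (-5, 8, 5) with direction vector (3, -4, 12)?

10

Direction vector d = (3, -4, 12).
AP = (-2, -14, 24), and AP × d = (-72, 96, 50).
|AP × d|² = 16900 and |d|² = 169, so the distance is √(16900/169) = √100 = 10.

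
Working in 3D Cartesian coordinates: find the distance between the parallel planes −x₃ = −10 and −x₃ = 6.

Both planes have normal n = (0, 0, −1), |n| = 1. Any point on the first plane is at distance |6 − (-10)|/|n| = 16/1 = 16 from the second.

16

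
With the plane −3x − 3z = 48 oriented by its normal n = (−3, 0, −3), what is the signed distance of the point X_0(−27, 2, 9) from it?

n·X_0 − 48 = 6.
|n| = 3√2, so the signed distance is √2.

√2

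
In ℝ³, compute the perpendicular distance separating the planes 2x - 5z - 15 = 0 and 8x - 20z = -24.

Divide the second equation by 4 to match normals: 2x - 5z = -6.
Both planes have normal n = (2, 0, -5), |n| = √29. Any point on the first plane is at distance |(-6) − 15|/|n| = 21/√29 from the second.

21/√29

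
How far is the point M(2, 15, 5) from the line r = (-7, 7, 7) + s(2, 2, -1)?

Direction vector d = (2, 2, -1).
AP = (9, 8, -2), and AP × d = (-4, 5, 2).
|AP × d|² = 45 and |d|² = 9, so the distance is √(45/9) = √5.

√5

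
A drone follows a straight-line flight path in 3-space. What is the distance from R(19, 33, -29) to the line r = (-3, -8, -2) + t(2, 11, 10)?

Direction vector d = (2, 11, 10).
AP = (22, 41, -27), and AP × d = (707, -274, 160).
|AP × d|² = 600525 and |d|² = 225, so the distance is √(600525/225) = √2669.

√2669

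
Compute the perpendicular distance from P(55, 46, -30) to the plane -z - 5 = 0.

Normal vector n = (0, 0, -1), and n·(55, 46, -30) - 5 = 25.
|n| = √(0 + 0 + 1) = 1, so the distance is |25|/1 = 25.

25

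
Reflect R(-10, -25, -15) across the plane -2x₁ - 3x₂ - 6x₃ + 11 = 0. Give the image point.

(6, -1, 33)

n = (-2, -3, -6), |n|² = 49, n·R − (-11) = 196, so t = 196/49 = 4.
Foot F = R − 4·n = (-2, -13, 9); the reflection is 2F − R = (6, -1, 33).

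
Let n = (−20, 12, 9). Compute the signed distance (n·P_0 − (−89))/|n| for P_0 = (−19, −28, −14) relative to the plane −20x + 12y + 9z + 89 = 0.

7/25

n·P_0 − (-89) = 7.
|n| = 25, so the signed distance is 7/25.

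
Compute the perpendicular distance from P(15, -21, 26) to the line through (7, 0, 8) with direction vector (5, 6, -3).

3√61

Direction vector d = (5, 6, -3).
AP = (8, -21, 18), and AP × d = (-45, 114, 153).
|AP × d|² = 38430 and |d|² = 70, so the distance is √(38430/70) = √549 = 3√61.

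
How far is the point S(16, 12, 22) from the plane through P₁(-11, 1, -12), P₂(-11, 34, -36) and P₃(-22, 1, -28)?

P₁P₂ = (0, 33, -24) and P₁P₃ = (-11, 0, -16), so a normal is n = P₁P₂ × P₁P₃ = (-528, 264, 363).
d = |(-528)·16 + 264·12 + 363·22 − 1716| / √(278784 + 69696 + 131769) = |990| / 693 = 10/7.

10/7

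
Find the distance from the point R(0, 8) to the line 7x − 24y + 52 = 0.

28/5

d = |7·0 + (-24)·8 − (-52)| / √(49 + 576) = |-140|/25 = 28/5.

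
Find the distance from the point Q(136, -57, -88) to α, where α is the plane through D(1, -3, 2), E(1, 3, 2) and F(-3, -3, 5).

9

DE = (0, 6, 0) and DF = (-4, 0, 3), so a normal is n = DE × DF = (18, 0, 24).
n = (18, 0, 24); n·P − 66 = 270; |n| = 30; distance = 270/30 = 9.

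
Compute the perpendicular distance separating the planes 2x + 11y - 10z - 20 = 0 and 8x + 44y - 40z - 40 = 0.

Divide the second equation by 4 to match normals: 2x + 11y - 10z = 10.
Both planes have normal n = (2, 11, -10), |n| = 15. Any point on the first plane is at distance |10 − 20|/|n| = 10/15 = 2/3 from the second.

2/3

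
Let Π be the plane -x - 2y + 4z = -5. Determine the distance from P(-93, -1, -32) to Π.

4√21/3

Normal vector n = (-1, -2, 4), and n·(-93, -1, -32) - (-5) = -28.
|n| = √(1 + 4 + 16) = √21, so the distance is |-28|/√21 = 4√21/3.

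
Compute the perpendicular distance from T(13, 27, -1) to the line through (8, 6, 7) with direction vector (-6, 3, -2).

√481

Direction vector d = (-6, 3, -2).
AP = (5, 21, -8), and AP × d = (-18, 58, 141).
|AP × d|² = 23569 and |d|² = 49, so the distance is √(23569/49) = √481.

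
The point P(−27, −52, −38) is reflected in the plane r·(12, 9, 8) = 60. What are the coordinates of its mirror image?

(69, 20, 26)

n = (12, 9, 8), |n|² = 289, n·P − 60 = -1156, so t = -1156/289 = -4.
Foot F = P − (-4)·n = (21, −16, −6); the reflection is 2F − P = (69, 20, 26).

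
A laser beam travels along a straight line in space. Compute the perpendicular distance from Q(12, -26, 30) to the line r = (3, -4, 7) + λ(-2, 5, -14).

√194

Direction vector d = (-2, 5, -14).
AP = (9, -22, 23), and AP × d = (193, 80, 1).
|AP × d|² = 43650 and |d|² = 225, so the distance is √(43650/225) = √194.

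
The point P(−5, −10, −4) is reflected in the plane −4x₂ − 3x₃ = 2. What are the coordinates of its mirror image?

(-5, 6, 8)

With n = (0, −4, −3), the signed offset is (n·P − 2)/|n|² = 50/25 = 2.
P' = P − 2t·n = (−5, −10, −4) − 4·(0, −4, −3) = (−5, 6, 8).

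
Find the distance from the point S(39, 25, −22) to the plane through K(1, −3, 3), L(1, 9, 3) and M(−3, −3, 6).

KL = (0, 12, 0) and KM = (−4, 0, 3), so a normal is n = KL × KM = (36, 0, 48).
d = |36·39 + 48·(-22) − 180| / √(1296 + 0 + 2304) = |168| / 60 = 14/5.

14/5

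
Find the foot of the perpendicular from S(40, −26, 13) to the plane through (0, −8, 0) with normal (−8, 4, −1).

(0, -6, 8)

n = (−8, 4, −1), |n|² = 81, and n·S − (-32) = -405.
t = -405/81 = -5, so the foot is S − t·n = (40, −26, 13) − (-5)·(−8, 4, −1) = (0, −6, 8).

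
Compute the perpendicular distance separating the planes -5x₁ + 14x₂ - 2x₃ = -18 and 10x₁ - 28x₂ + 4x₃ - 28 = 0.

4/15

Divide the second equation by -2 to match normals: -5x₁ + 14x₂ - 2x₃ = -14.
Both planes have normal n = (-5, 14, -2), |n| = 15. Any point on the first plane is at distance |(-14) − (-18)|/|n| = 4/15 from the second.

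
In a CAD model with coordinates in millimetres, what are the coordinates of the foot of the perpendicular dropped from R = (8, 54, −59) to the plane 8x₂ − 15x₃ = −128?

n = (0, 8, −15), |n|² = 289, and n·R − (-128) = 1445.
t = 1445/289 = 5, so the foot is R − t·n = (8, 54, −59) − 5·(0, 8, −15) = (8, 14, 16).

(8, 14, 16)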